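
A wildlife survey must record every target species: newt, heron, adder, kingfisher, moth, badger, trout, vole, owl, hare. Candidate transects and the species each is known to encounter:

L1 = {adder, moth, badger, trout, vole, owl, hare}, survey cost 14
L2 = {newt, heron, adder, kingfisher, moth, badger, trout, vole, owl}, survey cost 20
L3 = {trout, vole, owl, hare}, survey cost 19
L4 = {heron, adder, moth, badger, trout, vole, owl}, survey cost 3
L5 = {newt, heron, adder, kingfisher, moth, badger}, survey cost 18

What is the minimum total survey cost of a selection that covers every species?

L1, L5 cover every species at survey cost 14 + 18 = 32.
Any cover uses at least 2 transects; among all covering selections none totals below 32.

32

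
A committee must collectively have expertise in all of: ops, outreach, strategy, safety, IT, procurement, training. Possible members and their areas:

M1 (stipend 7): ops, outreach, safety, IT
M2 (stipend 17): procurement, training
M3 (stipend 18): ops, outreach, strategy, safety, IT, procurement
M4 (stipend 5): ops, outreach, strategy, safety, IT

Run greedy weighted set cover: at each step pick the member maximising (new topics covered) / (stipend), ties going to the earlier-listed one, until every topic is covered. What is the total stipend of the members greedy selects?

22

Pick 1: M4 adds 5 new (ops, outreach, strategy, safety, IT) at stipend 5 (ratio 5/5).
Pick 2: M2 adds 2 new (procurement, training) at stipend 17 (ratio 2/17).
Greedy total stipend: 5 + 17 = 22.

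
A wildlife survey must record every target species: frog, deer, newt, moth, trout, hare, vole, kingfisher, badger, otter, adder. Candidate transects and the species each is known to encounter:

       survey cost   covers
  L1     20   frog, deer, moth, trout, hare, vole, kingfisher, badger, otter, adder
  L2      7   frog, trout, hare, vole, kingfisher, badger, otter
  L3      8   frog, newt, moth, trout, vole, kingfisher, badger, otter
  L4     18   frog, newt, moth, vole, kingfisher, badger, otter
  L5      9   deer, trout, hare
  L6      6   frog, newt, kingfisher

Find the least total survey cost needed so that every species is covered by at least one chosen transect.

26

L1, L6 cover every species at survey cost 20 + 6 = 26.
Any cover uses at least 2 transects; among all covering selections none totals below 26.
Greedy by coverage-per-survey cost would pick L2, L3, L5, L1 for 44 — worse than the optimum 26.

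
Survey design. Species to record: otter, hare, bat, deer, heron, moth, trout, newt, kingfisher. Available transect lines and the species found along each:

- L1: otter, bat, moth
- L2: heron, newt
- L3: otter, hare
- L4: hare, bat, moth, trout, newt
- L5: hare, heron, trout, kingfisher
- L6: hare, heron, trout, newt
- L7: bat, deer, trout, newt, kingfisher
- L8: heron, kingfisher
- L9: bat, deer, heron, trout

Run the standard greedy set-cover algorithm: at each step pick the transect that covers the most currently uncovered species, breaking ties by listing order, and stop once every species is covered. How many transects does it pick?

4

Pick 1: L4 covers 5 new species (hare, bat, moth, trout, newt).
Pick 2: L5 covers 2 new species (heron, kingfisher).
Pick 3: L1 covers 1 new species (otter).
Pick 4: L7 covers 1 new species (deer).
Greedy uses 4 transects. (The true minimum is 3.)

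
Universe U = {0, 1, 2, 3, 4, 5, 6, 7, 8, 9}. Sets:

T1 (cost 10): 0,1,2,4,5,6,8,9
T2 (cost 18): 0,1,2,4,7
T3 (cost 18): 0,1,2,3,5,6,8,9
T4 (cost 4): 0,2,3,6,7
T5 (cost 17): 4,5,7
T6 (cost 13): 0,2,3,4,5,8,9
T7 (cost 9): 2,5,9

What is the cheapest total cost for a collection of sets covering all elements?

T1, T4 cover every element at cost 10 + 4 = 14.
Any cover uses at least 2 sets; among all covering selections none totals below 14.

14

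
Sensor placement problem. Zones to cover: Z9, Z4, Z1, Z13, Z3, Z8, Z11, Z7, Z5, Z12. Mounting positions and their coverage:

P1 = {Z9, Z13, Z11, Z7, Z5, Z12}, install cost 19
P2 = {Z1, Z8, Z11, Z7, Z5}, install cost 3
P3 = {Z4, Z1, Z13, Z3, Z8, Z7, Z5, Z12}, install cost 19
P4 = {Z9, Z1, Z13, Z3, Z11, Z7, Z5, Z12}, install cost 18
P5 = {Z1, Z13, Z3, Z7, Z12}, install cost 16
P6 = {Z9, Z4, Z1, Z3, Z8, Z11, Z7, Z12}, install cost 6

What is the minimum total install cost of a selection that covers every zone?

24

P4, P6 cover every zone at install cost 18 + 6 = 24.
Any cover uses at least 2 sensor positions; among all covering selections none totals below 24.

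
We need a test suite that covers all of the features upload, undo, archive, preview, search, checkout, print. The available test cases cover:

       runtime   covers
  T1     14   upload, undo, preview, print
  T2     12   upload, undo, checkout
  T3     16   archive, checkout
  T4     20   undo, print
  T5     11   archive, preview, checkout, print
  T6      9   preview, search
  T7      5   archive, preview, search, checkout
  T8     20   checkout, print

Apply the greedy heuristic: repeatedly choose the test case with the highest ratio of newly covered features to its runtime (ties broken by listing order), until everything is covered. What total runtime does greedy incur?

19

Pick 1: T7 adds 4 new (archive, preview, search, checkout) at runtime 5 (ratio 4/5).
Pick 2: T1 adds 3 new (upload, undo, print) at runtime 14 (ratio 3/14).
Greedy total runtime: 5 + 14 = 19.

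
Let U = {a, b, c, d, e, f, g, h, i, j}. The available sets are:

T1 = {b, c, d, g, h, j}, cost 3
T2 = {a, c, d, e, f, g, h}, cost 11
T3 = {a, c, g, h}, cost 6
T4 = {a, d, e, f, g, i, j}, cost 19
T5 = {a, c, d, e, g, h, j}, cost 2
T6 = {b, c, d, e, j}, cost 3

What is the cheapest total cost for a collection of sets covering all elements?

22

T1, T4 cover every element at cost 3 + 19 = 22.
Any cover uses at least 2 sets; among all covering selections none totals below 22.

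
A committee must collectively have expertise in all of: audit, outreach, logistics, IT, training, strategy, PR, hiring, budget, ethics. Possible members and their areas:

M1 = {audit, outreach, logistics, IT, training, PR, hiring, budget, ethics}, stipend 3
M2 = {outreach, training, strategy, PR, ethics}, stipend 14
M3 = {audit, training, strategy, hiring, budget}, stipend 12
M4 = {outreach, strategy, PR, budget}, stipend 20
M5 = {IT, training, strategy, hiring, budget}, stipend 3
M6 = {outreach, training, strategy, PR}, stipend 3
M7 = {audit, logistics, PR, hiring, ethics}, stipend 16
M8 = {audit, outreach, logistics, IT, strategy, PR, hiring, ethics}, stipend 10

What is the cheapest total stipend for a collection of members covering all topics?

M1, M5 cover every topic at stipend 3 + 3 = 6.
Any cover uses at least 2 members; among all covering selections none totals below 6.

6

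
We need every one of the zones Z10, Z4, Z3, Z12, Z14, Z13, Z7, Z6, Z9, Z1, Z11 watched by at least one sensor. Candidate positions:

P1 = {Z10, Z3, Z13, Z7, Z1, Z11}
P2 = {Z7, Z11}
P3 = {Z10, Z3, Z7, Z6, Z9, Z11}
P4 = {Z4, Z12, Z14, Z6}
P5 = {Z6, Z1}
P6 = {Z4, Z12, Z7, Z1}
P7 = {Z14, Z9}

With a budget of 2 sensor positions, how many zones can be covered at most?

10

Choosing P1, P4 covers {Z10, Z4, Z3, Z12, Z14, Z13, Z7, Z6, Z1, Z11} — 10 zones.
No choice of 2 sensor positions does better; here Z9 is left uncovered.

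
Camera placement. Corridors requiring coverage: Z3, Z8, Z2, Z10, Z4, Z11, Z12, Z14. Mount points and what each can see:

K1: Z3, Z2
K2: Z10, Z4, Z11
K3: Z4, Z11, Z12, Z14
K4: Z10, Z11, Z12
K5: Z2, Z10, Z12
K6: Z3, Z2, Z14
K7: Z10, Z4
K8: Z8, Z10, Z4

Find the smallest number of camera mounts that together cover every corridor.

K1, K3, K8 together cover {Z3, Z8, Z2, Z10, Z4, Z11, Z12, Z14} — every corridor.
No 2 of the 8 camera mounts cover everything (all 28 pairs fall short), so 3 is minimum.

3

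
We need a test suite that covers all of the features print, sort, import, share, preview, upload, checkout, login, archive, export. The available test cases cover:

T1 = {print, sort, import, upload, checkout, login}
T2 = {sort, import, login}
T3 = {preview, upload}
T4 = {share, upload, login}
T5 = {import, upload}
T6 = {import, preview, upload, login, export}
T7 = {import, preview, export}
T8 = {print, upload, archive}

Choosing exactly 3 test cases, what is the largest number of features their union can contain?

9

Choosing T1, T4, T6 covers {print, sort, import, share, preview, upload, checkout, login, export} — 9 features.
No choice of 3 test cases does better; here archive is left uncovered.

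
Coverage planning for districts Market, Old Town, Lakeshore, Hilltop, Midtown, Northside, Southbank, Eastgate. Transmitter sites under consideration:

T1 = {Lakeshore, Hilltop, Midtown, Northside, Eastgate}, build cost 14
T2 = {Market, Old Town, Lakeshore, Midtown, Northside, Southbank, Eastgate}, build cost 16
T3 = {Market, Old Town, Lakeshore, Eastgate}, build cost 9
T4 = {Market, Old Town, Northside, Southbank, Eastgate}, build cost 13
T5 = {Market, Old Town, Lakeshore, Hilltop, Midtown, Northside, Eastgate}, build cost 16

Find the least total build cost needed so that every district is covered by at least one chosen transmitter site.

T1, T4 cover every district at build cost 14 + 13 = 27.
Any cover uses at least 2 transmitter sites; among all covering selections none totals below 27.

27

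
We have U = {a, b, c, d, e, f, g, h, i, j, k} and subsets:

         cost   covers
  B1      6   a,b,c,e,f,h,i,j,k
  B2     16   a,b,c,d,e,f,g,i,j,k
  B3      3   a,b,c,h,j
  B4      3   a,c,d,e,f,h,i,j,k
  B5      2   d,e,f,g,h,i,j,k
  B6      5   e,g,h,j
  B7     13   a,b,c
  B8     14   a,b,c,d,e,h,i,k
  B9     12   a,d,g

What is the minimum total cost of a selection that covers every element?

B3, B5 cover every element at cost 3 + 2 = 5.
Any cover uses at least 2 sets; among all covering selections none totals below 5.

5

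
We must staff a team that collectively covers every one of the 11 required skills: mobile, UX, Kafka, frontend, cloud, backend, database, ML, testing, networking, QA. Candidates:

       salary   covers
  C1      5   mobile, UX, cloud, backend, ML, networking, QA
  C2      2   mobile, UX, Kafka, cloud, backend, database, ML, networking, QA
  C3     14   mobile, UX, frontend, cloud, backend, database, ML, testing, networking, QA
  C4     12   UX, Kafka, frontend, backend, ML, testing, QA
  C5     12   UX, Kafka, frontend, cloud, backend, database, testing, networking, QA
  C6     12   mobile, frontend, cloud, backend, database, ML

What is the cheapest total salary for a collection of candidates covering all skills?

14

C2, C4 cover every skill at salary 2 + 12 = 14.
Any cover uses at least 2 candidates; among all covering selections none totals below 14.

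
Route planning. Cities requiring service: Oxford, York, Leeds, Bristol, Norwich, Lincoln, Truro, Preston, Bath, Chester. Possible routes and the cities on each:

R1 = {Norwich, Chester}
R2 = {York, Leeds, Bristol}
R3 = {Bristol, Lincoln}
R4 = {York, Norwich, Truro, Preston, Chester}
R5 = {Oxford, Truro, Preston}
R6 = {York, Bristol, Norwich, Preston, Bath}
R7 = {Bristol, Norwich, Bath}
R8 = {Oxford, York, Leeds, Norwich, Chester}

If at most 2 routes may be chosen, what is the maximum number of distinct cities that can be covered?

8

Choosing R6, R8 covers {Oxford, York, Leeds, Bristol, Norwich, Preston, Bath, Chester} — 8 cities.
No choice of 2 routes does better; here Lincoln, Truro are left uncovered.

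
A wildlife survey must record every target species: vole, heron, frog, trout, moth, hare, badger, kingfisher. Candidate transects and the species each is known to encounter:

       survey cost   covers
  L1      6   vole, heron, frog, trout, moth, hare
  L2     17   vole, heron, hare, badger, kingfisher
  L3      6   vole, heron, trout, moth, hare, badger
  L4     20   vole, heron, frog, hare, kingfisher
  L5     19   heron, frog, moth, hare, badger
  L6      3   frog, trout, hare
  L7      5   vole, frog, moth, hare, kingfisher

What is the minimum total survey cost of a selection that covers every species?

L3, L7 cover every species at survey cost 6 + 5 = 11.
Any cover uses at least 2 transects; among all covering selections none totals below 11.

11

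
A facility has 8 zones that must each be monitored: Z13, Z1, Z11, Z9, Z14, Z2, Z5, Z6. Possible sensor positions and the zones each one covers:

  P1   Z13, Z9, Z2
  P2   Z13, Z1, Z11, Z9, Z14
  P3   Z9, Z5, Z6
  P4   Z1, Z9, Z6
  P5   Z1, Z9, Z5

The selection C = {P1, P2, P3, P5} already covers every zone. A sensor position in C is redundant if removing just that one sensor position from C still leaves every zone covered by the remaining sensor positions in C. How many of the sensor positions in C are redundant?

Drop P1: Z2 uncovered — not redundant.
Drop P2: Z11, Z14 uncovered — not redundant.
Drop P3: Z6 uncovered — not redundant.
Drop P5: the rest still cover every zone — redundant.
1 redundant: P5.

1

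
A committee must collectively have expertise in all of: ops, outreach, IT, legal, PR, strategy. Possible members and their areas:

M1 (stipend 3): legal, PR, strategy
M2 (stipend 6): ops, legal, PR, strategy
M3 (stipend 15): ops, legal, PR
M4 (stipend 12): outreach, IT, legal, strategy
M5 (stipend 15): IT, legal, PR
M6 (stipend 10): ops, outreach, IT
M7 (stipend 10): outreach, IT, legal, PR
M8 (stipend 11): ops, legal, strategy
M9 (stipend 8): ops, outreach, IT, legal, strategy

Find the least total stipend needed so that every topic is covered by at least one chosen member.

M1, M9 cover every topic at stipend 3 + 8 = 11.
Any cover uses at least 2 members; among all covering selections none totals below 11.

11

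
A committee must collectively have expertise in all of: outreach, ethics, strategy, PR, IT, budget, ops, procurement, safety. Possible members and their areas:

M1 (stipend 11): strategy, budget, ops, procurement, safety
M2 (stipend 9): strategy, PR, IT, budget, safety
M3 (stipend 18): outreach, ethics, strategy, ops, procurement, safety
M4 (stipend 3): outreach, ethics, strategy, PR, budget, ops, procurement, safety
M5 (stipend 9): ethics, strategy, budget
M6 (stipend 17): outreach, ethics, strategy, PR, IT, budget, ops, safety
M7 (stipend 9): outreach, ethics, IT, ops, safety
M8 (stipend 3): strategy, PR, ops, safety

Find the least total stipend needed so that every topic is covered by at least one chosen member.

M2, M4 cover every topic at stipend 9 + 3 = 12.
Any cover uses at least 2 members; among all covering selections none totals below 12.

12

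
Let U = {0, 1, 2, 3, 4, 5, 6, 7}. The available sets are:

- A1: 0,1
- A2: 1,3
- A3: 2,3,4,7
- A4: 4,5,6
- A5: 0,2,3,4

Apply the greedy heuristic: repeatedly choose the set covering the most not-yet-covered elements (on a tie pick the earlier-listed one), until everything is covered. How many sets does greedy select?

Pick 1: A3 covers 4 new elements (2, 3, 4, 7).
Pick 2: A1 covers 2 new elements (0, 1).
Pick 3: A4 covers 2 new elements (5, 6).
Greedy uses 3 sets.

3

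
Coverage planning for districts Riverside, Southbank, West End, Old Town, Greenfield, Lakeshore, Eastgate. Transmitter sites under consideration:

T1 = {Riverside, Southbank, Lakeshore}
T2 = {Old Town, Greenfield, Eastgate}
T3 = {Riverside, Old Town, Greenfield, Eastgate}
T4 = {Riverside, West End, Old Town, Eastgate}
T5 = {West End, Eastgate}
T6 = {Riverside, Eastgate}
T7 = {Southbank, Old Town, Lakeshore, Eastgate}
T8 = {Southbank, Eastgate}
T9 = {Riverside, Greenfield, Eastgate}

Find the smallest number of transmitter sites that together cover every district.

T1, T2, T4 together cover {Riverside, Southbank, West End, Old Town, Greenfield, Lakeshore, Eastgate} — every district.
No 2 of the 9 transmitter sites cover everything (all 36 pairs fall short), so 3 is minimum.

3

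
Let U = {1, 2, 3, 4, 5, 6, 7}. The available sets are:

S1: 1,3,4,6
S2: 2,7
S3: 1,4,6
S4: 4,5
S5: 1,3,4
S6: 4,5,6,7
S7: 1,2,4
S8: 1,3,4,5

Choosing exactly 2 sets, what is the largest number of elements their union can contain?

6

Choosing S1, S2 covers {1, 2, 3, 4, 6, 7} — 6 elements.
No choice of 2 sets does better; here 5 is left uncovered.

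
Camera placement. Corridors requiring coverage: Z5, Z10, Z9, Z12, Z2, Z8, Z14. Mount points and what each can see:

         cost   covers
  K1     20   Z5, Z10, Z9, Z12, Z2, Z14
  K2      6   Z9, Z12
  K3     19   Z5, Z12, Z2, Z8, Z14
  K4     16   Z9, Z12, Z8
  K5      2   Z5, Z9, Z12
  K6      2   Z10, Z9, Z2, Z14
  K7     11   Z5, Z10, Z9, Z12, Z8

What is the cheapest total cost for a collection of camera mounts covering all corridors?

13

K6, K7 cover every corridor at cost 2 + 11 = 13.
Any cover uses at least 2 camera mounts; among all covering selections none totals below 13.
Greedy by coverage-per-cost would pick K6, K5, K7 for 15 — worse than the optimum 13.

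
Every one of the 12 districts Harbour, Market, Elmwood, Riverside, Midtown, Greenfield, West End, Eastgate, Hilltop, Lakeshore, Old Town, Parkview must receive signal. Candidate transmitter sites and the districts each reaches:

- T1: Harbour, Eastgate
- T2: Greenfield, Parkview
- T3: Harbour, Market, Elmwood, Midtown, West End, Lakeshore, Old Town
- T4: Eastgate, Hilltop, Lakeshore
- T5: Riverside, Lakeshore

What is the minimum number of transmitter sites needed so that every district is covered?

4

T2, T3, T4, T5 together cover {Harbour, Market, Elmwood, Riverside, Midtown, Greenfield, West End, Eastgate, Hilltop, Lakeshore, Old Town, Parkview} — every district.
No 3 of the 5 transmitter sites cover everything (all 10 triples fall short), so 4 is minimum.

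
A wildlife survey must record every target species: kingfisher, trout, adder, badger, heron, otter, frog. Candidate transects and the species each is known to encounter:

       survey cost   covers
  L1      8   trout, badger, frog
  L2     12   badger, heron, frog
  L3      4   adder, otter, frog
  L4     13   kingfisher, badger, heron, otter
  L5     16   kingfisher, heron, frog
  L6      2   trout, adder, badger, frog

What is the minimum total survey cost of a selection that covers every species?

L4, L6 cover every species at survey cost 13 + 2 = 15.
Any cover uses at least 2 transects; among all covering selections none totals below 15.
Greedy by coverage-per-survey cost would pick L6, L3, L4 for 19 — worse than the optimum 15.

15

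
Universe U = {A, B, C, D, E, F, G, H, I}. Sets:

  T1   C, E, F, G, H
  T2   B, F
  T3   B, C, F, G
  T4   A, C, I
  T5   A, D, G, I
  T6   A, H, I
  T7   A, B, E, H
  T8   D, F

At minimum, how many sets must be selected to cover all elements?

T1, T2, T5 together cover {A, B, C, D, E, F, G, H, I} — every element.
No 2 of the 8 sets cover everything (all 28 pairs fall short), so 3 is minimum.

3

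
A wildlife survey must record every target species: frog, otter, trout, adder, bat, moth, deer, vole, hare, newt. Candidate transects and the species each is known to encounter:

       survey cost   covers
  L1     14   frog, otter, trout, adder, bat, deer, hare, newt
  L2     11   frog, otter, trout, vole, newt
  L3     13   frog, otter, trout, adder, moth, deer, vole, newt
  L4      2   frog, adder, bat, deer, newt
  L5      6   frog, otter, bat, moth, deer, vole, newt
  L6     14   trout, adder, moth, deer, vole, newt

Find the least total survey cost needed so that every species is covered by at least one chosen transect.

L1, L5 cover every species at survey cost 14 + 6 = 20.
Any cover uses at least 2 transects; among all covering selections none totals below 20.

20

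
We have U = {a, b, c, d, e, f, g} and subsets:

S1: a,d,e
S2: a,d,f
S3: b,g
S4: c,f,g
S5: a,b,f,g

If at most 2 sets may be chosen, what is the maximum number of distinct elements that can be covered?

Choosing S1, S4 covers {a, c, d, e, f, g} — 6 elements.
No choice of 2 sets does better; here b is left uncovered.

6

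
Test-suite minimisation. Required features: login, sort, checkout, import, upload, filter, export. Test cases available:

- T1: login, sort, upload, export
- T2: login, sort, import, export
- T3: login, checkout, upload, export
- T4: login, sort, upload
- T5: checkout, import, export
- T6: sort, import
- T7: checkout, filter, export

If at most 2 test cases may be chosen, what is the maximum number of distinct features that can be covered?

6

Choosing T1, T5 covers {login, sort, checkout, import, upload, export} — 6 features.
No choice of 2 test cases does better; here filter is left uncovered.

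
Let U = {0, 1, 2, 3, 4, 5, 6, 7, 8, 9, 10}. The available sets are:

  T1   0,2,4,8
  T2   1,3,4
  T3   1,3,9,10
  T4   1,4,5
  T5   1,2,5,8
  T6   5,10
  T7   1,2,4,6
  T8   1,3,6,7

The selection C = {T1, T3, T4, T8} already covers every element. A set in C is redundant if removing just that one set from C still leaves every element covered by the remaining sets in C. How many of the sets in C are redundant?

0

Drop T1: 0, 2, 8 uncovered — not redundant.
Drop T3: 9, 10 uncovered — not redundant.
Drop T4: 5 uncovered — not redundant.
Drop T8: 6, 7 uncovered — not redundant.
None of the sets in C is redundant.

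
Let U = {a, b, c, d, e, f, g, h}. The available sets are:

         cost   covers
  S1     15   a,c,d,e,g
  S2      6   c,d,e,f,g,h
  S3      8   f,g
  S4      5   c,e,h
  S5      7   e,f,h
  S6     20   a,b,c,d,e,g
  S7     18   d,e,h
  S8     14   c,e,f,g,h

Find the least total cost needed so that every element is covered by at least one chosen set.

S2, S6 cover every element at cost 6 + 20 = 26.
Any cover uses at least 2 sets; among all covering selections none totals below 26.

26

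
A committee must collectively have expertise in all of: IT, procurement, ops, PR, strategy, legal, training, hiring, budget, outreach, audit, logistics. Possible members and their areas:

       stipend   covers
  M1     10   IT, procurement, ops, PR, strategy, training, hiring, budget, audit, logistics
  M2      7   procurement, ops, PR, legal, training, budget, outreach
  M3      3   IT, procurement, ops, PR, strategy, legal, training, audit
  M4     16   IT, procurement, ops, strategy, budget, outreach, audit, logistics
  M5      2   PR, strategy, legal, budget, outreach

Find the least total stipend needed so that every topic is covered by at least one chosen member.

12

M1, M5 cover every topic at stipend 10 + 2 = 12.
Any cover uses at least 2 members; among all covering selections none totals below 12.
Greedy by coverage-per-stipend would pick M3, M5, M1 for 15 — worse than the optimum 12.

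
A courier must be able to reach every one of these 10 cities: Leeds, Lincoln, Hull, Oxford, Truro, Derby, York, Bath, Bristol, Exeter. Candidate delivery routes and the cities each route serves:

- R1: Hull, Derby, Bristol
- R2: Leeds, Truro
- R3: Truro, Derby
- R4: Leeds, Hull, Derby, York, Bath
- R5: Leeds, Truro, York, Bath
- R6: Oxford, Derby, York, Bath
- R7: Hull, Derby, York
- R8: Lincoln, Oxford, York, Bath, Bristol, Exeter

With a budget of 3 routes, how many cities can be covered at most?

Choosing R1, R2, R8 covers {Leeds, Lincoln, Hull, Oxford, Truro, Derby, York, Bath, Bristol, Exeter} — 10 cities.
That is all 10 cities.

10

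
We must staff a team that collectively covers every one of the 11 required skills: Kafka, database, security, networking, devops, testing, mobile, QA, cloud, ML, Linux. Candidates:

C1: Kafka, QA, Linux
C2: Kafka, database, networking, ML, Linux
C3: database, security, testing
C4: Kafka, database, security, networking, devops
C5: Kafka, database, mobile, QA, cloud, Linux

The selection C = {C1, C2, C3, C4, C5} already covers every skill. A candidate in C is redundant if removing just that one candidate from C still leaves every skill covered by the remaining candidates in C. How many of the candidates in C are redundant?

Drop C1: the rest still cover every skill — redundant.
Drop C2: ML uncovered — not redundant.
Drop C3: testing uncovered — not redundant.
Drop C4: devops uncovered — not redundant.
Drop C5: mobile, cloud uncovered — not redundant.
1 redundant: C1.

1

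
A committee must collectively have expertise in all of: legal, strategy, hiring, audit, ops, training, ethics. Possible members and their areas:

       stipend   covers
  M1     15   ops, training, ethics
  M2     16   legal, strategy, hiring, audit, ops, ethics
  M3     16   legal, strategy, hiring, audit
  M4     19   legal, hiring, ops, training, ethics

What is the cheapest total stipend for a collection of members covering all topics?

31

M1, M2 cover every topic at stipend 15 + 16 = 31.
Any cover uses at least 2 members; among all covering selections none totals below 31.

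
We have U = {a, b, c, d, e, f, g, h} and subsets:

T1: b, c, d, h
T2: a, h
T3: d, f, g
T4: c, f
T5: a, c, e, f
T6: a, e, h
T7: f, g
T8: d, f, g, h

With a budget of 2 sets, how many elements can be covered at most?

7

Choosing T1, T5 covers {a, b, c, d, e, f, h} — 7 elements.
No choice of 2 sets does better; here g is left uncovered.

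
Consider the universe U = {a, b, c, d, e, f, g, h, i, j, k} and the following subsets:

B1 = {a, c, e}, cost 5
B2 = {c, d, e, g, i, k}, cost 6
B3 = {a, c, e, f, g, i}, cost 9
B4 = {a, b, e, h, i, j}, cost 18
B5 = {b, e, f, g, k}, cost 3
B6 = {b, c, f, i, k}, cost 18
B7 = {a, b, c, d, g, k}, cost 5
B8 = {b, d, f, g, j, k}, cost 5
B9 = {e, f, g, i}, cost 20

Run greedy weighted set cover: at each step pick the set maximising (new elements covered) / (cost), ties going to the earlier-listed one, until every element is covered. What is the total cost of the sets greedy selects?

37

Pick 1: B5 adds 5 new (b, e, f, g, k) at cost 3 (ratio 5/3).
Pick 2: B7 adds 3 new (a, c, d) at cost 5 (ratio 3/5).
Pick 3: B8 adds 1 new (j) at cost 5 (ratio 1/5).
Pick 4: B2 adds 1 new (i) at cost 6 (ratio 1/6).
Pick 5: B4 adds 1 new (h) at cost 18 (ratio 1/18).
Greedy total cost: 3 + 5 + 5 + 6 + 18 = 37. (The true optimum is 26, so greedy overshoots here.)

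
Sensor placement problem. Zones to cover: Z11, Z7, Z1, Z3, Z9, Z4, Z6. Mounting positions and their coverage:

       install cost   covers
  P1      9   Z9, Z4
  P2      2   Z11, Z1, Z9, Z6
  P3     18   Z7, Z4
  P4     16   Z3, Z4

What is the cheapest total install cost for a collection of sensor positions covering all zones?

P2, P3, P4 cover every zone at install cost 2 + 18 + 16 = 36.
Any cover uses at least 3 sensor positions; among all covering selections none totals below 36.

36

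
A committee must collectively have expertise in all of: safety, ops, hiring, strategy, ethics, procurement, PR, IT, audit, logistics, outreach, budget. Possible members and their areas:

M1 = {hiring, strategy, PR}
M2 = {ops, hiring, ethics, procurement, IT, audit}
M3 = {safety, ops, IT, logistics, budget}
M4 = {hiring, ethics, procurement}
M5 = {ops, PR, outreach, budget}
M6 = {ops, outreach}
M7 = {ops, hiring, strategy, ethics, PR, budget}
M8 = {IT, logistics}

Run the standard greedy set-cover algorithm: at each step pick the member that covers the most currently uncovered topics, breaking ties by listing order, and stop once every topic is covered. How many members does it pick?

Pick 1: M2 covers 6 new topics (ops, hiring, ethics, procurement, IT, audit).
Pick 2: M3 covers 3 new topics (safety, logistics, budget).
Pick 3: M1 covers 2 new topics (strategy, PR).
Pick 4: M5 covers 1 new topics (outreach).
Greedy uses 4 members.

4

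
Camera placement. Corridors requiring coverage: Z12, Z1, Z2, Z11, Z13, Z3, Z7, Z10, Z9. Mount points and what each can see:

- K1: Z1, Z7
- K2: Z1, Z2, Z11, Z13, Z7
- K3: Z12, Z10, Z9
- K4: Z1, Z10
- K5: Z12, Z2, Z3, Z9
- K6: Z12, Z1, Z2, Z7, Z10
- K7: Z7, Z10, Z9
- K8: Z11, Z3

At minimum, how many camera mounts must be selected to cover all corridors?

3

K2, K3, K5 together cover {Z12, Z1, Z2, Z11, Z13, Z3, Z7, Z10, Z9} — every corridor.
No 2 of the 8 camera mounts cover everything (all 28 pairs fall short), so 3 is minimum.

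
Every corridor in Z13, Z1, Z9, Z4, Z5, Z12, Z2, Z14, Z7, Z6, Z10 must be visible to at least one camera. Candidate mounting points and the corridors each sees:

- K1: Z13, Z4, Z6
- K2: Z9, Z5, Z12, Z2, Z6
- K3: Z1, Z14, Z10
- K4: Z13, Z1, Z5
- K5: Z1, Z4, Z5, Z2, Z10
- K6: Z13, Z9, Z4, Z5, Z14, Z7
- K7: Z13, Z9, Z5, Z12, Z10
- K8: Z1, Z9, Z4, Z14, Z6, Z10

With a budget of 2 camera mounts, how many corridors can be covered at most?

Choosing K2, K6 covers {Z13, Z9, Z4, Z5, Z12, Z2, Z14, Z7, Z6} — 9 corridors.
No choice of 2 camera mounts does better; here Z1, Z10 are left uncovered.

9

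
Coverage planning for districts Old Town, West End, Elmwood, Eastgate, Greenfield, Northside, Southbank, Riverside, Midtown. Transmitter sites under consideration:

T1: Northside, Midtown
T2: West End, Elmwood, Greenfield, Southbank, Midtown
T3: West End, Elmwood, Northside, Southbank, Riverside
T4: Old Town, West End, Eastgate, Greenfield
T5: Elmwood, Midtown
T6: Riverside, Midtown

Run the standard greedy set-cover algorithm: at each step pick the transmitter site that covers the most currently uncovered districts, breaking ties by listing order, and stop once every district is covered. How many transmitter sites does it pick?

Pick 1: T2 covers 5 new districts (West End, Elmwood, Greenfield, Southbank, Midtown).
Pick 2: T3 covers 2 new districts (Northside, Riverside).
Pick 3: T4 covers 2 new districts (Old Town, Eastgate).
Greedy uses 3 transmitter sites.

3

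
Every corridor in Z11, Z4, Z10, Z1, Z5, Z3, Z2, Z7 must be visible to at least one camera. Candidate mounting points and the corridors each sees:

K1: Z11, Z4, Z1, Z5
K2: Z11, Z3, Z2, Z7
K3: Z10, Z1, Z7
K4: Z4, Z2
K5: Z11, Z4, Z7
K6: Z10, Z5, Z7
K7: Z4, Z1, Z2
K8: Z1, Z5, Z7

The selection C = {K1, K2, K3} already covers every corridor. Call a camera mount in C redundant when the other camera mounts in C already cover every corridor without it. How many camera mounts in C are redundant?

0

Drop K1: Z4, Z5 uncovered — not redundant.
Drop K2: Z3, Z2 uncovered — not redundant.
Drop K3: Z10 uncovered — not redundant.
None of the camera mounts in C is redundant.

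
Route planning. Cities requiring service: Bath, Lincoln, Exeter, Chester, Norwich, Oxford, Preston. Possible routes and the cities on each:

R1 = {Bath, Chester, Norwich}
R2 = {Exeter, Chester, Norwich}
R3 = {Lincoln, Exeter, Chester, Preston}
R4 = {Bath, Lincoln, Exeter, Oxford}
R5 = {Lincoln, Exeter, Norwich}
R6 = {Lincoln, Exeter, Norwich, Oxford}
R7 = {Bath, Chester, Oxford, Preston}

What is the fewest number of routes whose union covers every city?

R5, R7 together cover {Bath, Lincoln, Exeter, Chester, Norwich, Oxford, Preston} — every city.
No single route contains all 7 cities, so 2 is optimal.
Greedy (largest uncovered first) would take R3, R1, R4 — 3 routes — but 2 suffice.

2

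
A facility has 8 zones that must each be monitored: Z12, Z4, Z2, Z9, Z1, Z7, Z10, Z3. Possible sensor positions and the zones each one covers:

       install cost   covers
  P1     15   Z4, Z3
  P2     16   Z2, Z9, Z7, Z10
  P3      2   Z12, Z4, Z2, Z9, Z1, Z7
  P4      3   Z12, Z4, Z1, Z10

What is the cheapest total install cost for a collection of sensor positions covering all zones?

P1, P3, P4 cover every zone at install cost 15 + 2 + 3 = 20.
Any cover uses at least 3 sensor positions; among all covering selections none totals below 20.

20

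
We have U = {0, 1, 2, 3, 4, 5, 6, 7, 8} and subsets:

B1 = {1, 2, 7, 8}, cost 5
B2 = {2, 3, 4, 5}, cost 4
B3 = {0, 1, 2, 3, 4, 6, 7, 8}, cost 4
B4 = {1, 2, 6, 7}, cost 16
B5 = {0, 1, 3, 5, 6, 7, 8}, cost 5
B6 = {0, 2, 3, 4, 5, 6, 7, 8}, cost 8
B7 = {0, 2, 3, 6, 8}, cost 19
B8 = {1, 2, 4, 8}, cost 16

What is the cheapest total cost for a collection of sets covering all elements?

B2, B3 cover every element at cost 4 + 4 = 8.
Any cover uses at least 2 sets; among all covering selections none totals below 8.

8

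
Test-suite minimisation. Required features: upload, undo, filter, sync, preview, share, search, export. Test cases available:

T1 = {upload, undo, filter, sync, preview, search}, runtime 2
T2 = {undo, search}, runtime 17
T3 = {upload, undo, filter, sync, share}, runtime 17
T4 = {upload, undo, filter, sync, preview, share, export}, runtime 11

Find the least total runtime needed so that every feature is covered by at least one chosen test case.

13

T1, T4 cover every feature at runtime 2 + 11 = 13.
Any cover uses at least 2 test cases; among all covering selections none totals below 13.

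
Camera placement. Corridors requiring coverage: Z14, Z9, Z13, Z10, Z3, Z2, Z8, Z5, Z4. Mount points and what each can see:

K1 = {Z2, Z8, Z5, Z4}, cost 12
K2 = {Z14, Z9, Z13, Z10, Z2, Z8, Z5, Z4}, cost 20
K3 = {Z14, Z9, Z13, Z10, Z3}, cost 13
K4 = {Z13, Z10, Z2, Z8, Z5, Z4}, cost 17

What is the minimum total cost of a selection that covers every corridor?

25

K1, K3 cover every corridor at cost 12 + 13 = 25.
Any cover uses at least 2 camera mounts; among all covering selections none totals below 25.
Greedy by coverage-per-cost would pick K2, K3 for 33 — worse than the optimum 25.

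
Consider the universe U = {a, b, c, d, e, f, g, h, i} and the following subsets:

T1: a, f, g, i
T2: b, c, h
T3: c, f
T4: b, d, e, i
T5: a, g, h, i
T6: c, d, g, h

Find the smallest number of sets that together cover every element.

3

T1, T2, T4 together cover {a, b, c, d, e, f, g, h, i} — every element.
No 2 of the 6 sets cover everything (all 15 pairs fall short), so 3 is minimum.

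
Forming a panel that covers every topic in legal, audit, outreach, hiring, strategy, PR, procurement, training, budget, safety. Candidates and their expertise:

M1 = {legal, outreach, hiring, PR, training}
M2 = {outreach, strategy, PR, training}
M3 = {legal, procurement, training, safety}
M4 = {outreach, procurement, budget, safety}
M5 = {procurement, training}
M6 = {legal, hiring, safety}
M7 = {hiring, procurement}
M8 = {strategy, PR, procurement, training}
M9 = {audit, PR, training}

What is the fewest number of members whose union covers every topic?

4

M1, M2, M4, M9 together cover {legal, audit, outreach, hiring, strategy, PR, procurement, training, budget, safety} — every topic.
No 3 of the 9 members cover everything (all 84 triples fall short), so 4 is minimum.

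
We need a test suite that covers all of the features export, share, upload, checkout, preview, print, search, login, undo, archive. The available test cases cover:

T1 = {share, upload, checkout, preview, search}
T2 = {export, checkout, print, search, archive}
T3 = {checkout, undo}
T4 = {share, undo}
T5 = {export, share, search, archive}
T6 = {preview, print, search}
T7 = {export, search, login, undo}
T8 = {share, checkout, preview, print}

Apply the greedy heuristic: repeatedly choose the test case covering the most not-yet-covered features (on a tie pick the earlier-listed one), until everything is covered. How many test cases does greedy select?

Pick 1: T1 covers 5 new features (share, upload, checkout, preview, search).
Pick 2: T2 covers 3 new features (export, print, archive).
Pick 3: T7 covers 2 new features (login, undo).
Greedy uses 3 test cases.

3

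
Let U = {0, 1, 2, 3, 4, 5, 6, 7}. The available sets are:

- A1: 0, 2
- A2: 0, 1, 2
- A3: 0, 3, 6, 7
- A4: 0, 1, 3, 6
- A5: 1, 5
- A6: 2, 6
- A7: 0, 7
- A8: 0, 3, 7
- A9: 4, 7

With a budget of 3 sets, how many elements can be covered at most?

7

Choosing A1, A3, A5 covers {0, 1, 2, 3, 5, 6, 7} — 7 elements.
No choice of 3 sets does better; here 4 is left uncovered.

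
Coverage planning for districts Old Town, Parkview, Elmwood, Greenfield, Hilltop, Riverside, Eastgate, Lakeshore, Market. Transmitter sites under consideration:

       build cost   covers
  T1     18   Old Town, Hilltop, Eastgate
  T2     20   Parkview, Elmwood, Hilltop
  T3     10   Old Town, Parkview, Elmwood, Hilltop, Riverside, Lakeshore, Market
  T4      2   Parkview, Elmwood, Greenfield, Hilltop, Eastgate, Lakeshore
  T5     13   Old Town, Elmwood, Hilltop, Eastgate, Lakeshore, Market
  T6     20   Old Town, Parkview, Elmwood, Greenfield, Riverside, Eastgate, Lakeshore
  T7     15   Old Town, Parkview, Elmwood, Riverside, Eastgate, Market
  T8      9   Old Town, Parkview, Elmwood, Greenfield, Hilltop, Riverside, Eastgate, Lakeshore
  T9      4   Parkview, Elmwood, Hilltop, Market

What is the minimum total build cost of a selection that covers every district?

T3, T4 cover every district at build cost 10 + 2 = 12.
Any cover uses at least 2 transmitter sites; among all covering selections none totals below 12.

12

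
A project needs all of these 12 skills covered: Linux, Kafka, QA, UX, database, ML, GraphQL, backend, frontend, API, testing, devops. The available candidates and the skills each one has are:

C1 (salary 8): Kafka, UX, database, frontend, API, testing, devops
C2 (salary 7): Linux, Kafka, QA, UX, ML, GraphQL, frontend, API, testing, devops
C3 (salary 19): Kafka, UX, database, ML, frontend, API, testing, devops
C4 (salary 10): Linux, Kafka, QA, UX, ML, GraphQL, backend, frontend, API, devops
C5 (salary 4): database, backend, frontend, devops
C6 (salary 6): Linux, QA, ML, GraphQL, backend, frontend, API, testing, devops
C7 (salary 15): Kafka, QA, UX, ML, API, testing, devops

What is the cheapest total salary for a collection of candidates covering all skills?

11

C2, C5 cover every skill at salary 7 + 4 = 11.
Any cover uses at least 2 candidates; among all covering selections none totals below 11.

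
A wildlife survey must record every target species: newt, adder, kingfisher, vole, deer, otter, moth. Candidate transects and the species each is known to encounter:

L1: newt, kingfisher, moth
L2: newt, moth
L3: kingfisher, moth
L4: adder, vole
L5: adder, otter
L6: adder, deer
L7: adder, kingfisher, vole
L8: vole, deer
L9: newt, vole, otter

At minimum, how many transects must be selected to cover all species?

3

L1, L5, L8 together cover {newt, adder, kingfisher, vole, deer, otter, moth} — every species.
No 2 of the 9 transects cover everything (all 36 pairs fall short), so 3 is minimum.
Greedy (largest uncovered first) would take L1, L4, L5, L6 — 4 transects — but 3 suffice.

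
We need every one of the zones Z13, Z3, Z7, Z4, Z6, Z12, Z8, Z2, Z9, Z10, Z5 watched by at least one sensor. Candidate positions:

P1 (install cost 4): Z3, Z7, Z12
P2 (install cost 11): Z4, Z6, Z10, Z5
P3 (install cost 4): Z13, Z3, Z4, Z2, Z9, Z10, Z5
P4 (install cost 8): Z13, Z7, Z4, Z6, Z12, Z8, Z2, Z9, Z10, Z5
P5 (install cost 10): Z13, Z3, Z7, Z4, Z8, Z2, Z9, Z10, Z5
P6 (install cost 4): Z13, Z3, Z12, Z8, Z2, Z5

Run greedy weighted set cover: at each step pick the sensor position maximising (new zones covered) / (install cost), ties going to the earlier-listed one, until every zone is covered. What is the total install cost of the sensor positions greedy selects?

Pick 1: P3 adds 7 new (Z13, Z3, Z4, Z2, Z9, Z10, Z5) at install cost 4 (ratio 7/4).
Pick 2: P1 adds 2 new (Z7, Z12) at install cost 4 (ratio 2/4).
Pick 3: P4 adds 2 new (Z6, Z8) at install cost 8 (ratio 2/8).
Greedy total install cost: 4 + 4 + 8 = 16. (The true optimum is 12, so greedy overshoots here.)

16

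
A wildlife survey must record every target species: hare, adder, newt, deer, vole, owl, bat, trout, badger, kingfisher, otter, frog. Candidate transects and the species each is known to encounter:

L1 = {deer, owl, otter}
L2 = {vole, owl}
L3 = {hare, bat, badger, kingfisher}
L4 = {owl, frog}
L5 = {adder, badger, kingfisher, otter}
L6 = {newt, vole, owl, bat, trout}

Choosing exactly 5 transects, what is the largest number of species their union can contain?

Choosing L1, L3, L4, L5, L6 covers {hare, adder, newt, deer, vole, owl, bat, trout, badger, kingfisher, otter, frog} — 12 species.
That is all 12 species.

12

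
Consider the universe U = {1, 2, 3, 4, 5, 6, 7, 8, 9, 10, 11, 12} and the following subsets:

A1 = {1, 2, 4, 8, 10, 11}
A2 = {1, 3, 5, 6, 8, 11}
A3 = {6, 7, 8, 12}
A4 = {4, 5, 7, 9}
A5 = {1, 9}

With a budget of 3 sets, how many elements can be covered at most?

Choosing A1, A2, A3 covers {1, 2, 3, 4, 5, 6, 7, 8, 10, 11, 12} — 11 elements.
No choice of 3 sets does better; here 9 is left uncovered.

11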